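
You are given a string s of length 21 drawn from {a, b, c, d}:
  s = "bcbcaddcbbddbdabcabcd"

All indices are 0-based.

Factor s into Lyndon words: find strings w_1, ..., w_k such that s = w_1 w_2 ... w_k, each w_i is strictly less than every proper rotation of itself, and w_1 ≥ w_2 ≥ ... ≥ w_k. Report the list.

emit factor 1: 'bc' (i=0, period=2)
emit factor 2: 'bc' (i=2, period=2)
emit factor 3: 'addcbbddbd' (i=4, period=10)
emit factor 4: 'abcabcd' (i=14, period=7)

["bc", "bc", "addcbbddbd", "abcabcd"]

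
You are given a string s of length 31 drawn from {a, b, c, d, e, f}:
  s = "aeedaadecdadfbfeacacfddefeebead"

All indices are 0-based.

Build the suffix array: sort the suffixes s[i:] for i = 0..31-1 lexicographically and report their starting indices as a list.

sorted suffixes:
  #0 SA[0]=4  'aadecdadfbfeacacfddefeebead'
  #1 SA[1]=16  'acacfddefeebead'
  #2 SA[2]=18  'acfddefeebead'
  #3 SA[3]=29  'ad'
  #4 SA[4]=5  'adecdadfbfeacacfddefeebead'
  #5 SA[5]=10  'adfbfeacacfddefeebead'
  #6 SA[6]=0  'aeedaadecdadfbfeacacfddefeebead'
  #7 SA[7]=27  'bead'
  #8 SA[8]=13  'bfeacacfddefeebead'
  #9 SA[9]=17  'cacfddefeebead'
  #10 SA[10]=8  'cdadfbfeacacfddefeebead'
  #11 SA[11]=19  'cfddefeebead'
  #12 SA[12]=30  'd'
  #13 SA[13]=3  'daadecdadfbfeacacfddefeebead'
  #14 SA[14]=9  'dadfbfeacacfddefeebead'
  #15 SA[15]=21  'ddefeebead'
  #16 SA[16]=6  'decdadfbfeacacfddefeebead'
  #17 SA[17]=22  'defeebead'
  #18 SA[18]=11  'dfbfeacacfddefeebead'
  #19 SA[19]=15  'eacacfddefeebead'
  #20 SA[20]=28  'ead'
  #21 SA[21]=26  'ebead'
  #22 SA[22]=7  'ecdadfbfeacacfddefeebead'
  #23 SA[23]=2  'edaadecdadfbfeacacfddefeebead'
  #24 SA[24]=25  'eebead'
  #25 SA[25]=1  'eedaadecdadfbfeacacfddefeebead'
  #26 SA[26]=23  'efeebead'
  #27 SA[27]=12  'fbfeacacfddefeebead'
  #28 SA[28]=20  'fddefeebead'
  #29 SA[29]=14  'feacacfddefeebead'
  #30 SA[30]=24  'feebead'

[4, 16, 18, 29, 5, 10, 0, 27, 13, 17, 8, 19, 30, 3, 9, 21, 6, 22, 11, 15, 28, 26, 7, 2, 25, 1, 23, 12, 20, 14, 24]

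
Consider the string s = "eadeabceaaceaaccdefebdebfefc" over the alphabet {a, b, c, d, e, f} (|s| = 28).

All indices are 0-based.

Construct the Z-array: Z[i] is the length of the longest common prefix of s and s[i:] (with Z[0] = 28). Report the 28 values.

Z[0]=28
i=1: fresh scan; Z[1]=0
i=2: fresh scan; Z[2]=0
i=3: fresh scan; Z[3]=2 extend→box=[3,5)
i=4: min(r-i=1, Z[1]=0)=0; Z[4]=0
i=5: fresh scan; Z[5]=0
i=6: fresh scan; Z[6]=0
i=7: fresh scan; Z[7]=2 extend→box=[7,9)
i=8: min(r-i=1, Z[1]=0)=0; Z[8]=0
i=9: fresh scan; Z[9]=0
i=10: fresh scan; Z[10]=0
i=11: fresh scan; Z[11]=2 extend→box=[11,13)
i=12: min(r-i=1, Z[1]=0)=0; Z[12]=0
i=13: fresh scan; Z[13]=0
i=14: fresh scan; Z[14]=0
i=15: fresh scan; Z[15]=0
i=16: fresh scan; Z[16]=0
i=17: fresh scan; Z[17]=1 extend→box=[17,18)
i=18: fresh scan; Z[18]=0
i=19: fresh scan; Z[19]=1 extend→box=[19,20)
i=20: fresh scan; Z[20]=0
i=21: fresh scan; Z[21]=0
i=22: fresh scan; Z[22]=1 extend→box=[22,23)
i=23: fresh scan; Z[23]=0
i=24: fresh scan; Z[24]=0
i=25: fresh scan; Z[25]=1 extend→box=[25,26)
i=26: fresh scan; Z[26]=0
i=27: fresh scan; Z[27]=0

[28, 0, 0, 2, 0, 0, 0, 2, 0, 0, 0, 2, 0, 0, 0, 0, 0, 1, 0, 1, 0, 0, 1, 0, 0, 1, 0, 0]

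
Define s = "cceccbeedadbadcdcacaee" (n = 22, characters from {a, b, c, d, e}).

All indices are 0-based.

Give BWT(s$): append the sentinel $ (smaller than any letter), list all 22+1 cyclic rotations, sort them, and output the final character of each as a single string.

rank  rotation                 last
    0  $cceccbeedadbadcdcacaee  e
    1  acaee$cceccbeedadbadcdc  c
    2  adbadcdcacaee$cceccbeed  d
    3  adcdcacaee$cceccbeedadb  b
    4  aee$cceccbeedadbadcdcac  c
    5  badcdcacaee$cceccbeedad  d
    6  beedadbadcdcacaee$ccecc  c
    7  cacaee$cceccbeedadbadcd  d
    8  caee$cceccbeedadbadcdca  a
    9  cbeedadbadcdcacaee$ccec  c
   10  ccbeedadbadcdcacaee$cce  e
   11  cceccbeedadbadcdcacaee$  $
   12  cdcacaee$cceccbeedadbad  d
   13  ceccbeedadbadcdcacaee$c  c
   14  dadbadcdcacaee$cceccbee  e
   15  dbadcdcacaee$cceccbeeda  a
   16  dcacaee$cceccbeedadbadc  c
   17  dcdcacaee$cceccbeedadba  a
   18  e$cceccbeedadbadcdcacae  e
   19  eccbeedadbadcdcacaee$cc  c
   20  edadbadcdcacaee$cceccbe  e
   21  ee$cceccbeedadbadcdcaca  a
   22  eedadbadcdcacaee$cceccb  b

ecdbcdcdace$dceacaeceab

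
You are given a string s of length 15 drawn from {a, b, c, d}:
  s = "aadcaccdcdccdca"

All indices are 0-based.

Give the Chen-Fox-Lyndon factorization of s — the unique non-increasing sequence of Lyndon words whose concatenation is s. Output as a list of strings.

["aadcaccdcdccdc", "a"]

emit factor 1: 'aadcaccdcdccdc' (i=0, period=14)
emit factor 2: 'a' (i=14, period=1)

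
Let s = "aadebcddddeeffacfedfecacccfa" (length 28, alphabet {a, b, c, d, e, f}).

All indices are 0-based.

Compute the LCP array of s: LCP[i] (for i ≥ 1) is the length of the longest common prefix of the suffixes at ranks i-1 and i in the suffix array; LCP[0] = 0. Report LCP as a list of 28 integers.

[0, 1, 1, 2, 1, 0, 0, 1, 2, 1, 1, 2, 0, 3, 2, 1, 2, 1, 0, 1, 1, 1, 1, 0, 2, 1, 2, 1]

rank | idx | suffix
   0 |  27 | a
   1 |   0 | aadebcddddeeffacfedfecacccfa
   2 |  22 | acccfa
   3 |  14 | acfedfecacccfa
   4 |   1 | adebcddddeeffacfedfecacccfa
   5 |   4 | bcddddeeffacfedfecacccfa
   6 |  21 | cacccfa
   7 |  23 | cccfa
   8 |  24 | ccfa
   9 |   5 | cddddeeffacfedfecacccfa
  10 |  25 | cfa
  11 |  15 | cfedfecacccfa
  12 |   6 | ddddeeffacfedfecacccfa
  13 |   7 | dddeeffacfedfecacccfa
  14 |   8 | ddeeffacfedfecacccfa
  15 |   2 | debcddddeeffacfedfecacccfa
  16 |   9 | deeffacfedfecacccfa
  17 |  18 | dfecacccfa
  18 |   3 | ebcddddeeffacfedfecacccfa
  19 |  20 | ecacccfa
  20 |  17 | edfecacccfa
  21 |  10 | eeffacfedfecacccfa
  22 |  11 | effacfedfecacccfa
  23 |  26 | fa
  24 |  13 | facfedfecacccfa
  25 |  19 | fecacccfa
  26 |  16 | fedfecacccfa
  27 |  12 | ffacfedfecacccfa

SA = [27, 0, 22, 14, 1, 4, 21, 23, 24, 5, 25, 15, 6, 7, 8, 2, 9, 18, 3, 20, 17, 10, 11, 26, 13, 19, 16, 12]
rank  pair      lcp
   1  s[27:],s[0:]  1  'a'
   2  s[0:],s[22:]  1  'a'
   3  s[22:],s[14:]  2  'ac'
   4  s[14:],s[1:]  1  'a'
   5  s[1:],s[4:]  0  ''
   6  s[4:],s[21:]  0  ''
   7  s[21:],s[23:]  1  'c'
   8  s[23:],s[24:]  2  'cc'
   9  s[24:],s[5:]  1  'c'
  10  s[5:],s[25:]  1  'c'
  11  s[25:],s[15:]  2  'cf'
  12  s[15:],s[6:]  0  ''
  13  s[6:],s[7:]  3  'ddd'
  14  s[7:],s[8:]  2  'dd'
  15  s[8:],s[2:]  1  'd'
  16  s[2:],s[9:]  2  'de'
  17  s[9:],s[18:]  1  'd'
  18  s[18:],s[3:]  0  ''
  19  s[3:],s[20:]  1  'e'
  20  s[20:],s[17:]  1  'e'
  21  s[17:],s[10:]  1  'e'
  22  s[10:],s[11:]  1  'e'
  23  s[11:],s[26:]  0  ''
  24  s[26:],s[13:]  2  'fa'
  25  s[13:],s[19:]  1  'f'
  26  s[19:],s[16:]  2  'fe'
  27  s[16:],s[12:]  1  'f'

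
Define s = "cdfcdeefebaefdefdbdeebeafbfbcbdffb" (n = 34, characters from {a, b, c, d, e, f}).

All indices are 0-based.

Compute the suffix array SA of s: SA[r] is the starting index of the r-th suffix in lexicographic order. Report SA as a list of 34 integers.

sorted suffixes:
  #0 SA[0]=10  'aefdefdbdeebeafbfbcbdffb'
  #1 SA[1]=23  'afbfbcbdffb'
  #2 SA[2]=33  'b'
  #3 SA[3]=9  'baefdefdbdeebeafbfbcbdffb'
  #4 SA[4]=27  'bcbdffb'
  #5 SA[5]=17  'bdeebeafbfbcbdffb'
  #6 SA[6]=29  'bdffb'
  #7 SA[7]=21  'beafbfbcbdffb'
  #8 SA[8]=25  'bfbcbdffb'
  #9 SA[9]=28  'cbdffb'
  #10 SA[10]=3  'cdeefebaefdefdbdeebeafbfbcbdffb'
  #11 SA[11]=0  'cdfcdeefebaefdefdbdeebeafbfbcbdffb'
  #12 SA[12]=16  'dbdeebeafbfbcbdffb'
  #13 SA[13]=18  'deebeafbfbcbdffb'
  #14 SA[14]=4  'deefebaefdefdbdeebeafbfbcbdffb'
  #15 SA[15]=13  'defdbdeebeafbfbcbdffb'
  #16 SA[16]=1  'dfcdeefebaefdefdbdeebeafbfbcbdffb'
  #17 SA[17]=30  'dffb'
  #18 SA[18]=22  'eafbfbcbdffb'
  #19 SA[19]=8  'ebaefdefdbdeebeafbfbcbdffb'
  #20 SA[20]=20  'ebeafbfbcbdffb'
  #21 SA[21]=19  'eebeafbfbcbdffb'
  #22 SA[22]=5  'eefebaefdefdbdeebeafbfbcbdffb'
  #23 SA[23]=14  'efdbdeebeafbfbcbdffb'
  #24 SA[24]=11  'efdefdbdeebeafbfbcbdffb'
  #25 SA[25]=6  'efebaefdefdbdeebeafbfbcbdffb'
  #26 SA[26]=32  'fb'
  #27 SA[27]=26  'fbcbdffb'
  #28 SA[28]=24  'fbfbcbdffb'
  #29 SA[29]=2  'fcdeefebaefdefdbdeebeafbfbcbdffb'
  #30 SA[30]=15  'fdbdeebeafbfbcbdffb'
  #31 SA[31]=12  'fdefdbdeebeafbfbcbdffb'
  #32 SA[32]=7  'febaefdefdbdeebeafbfbcbdffb'
  #33 SA[33]=31  'ffb'

[10, 23, 33, 9, 27, 17, 29, 21, 25, 28, 3, 0, 16, 18, 4, 13, 1, 30, 22, 8, 20, 19, 5, 14, 11, 6, 32, 26, 24, 2, 15, 12, 7, 31]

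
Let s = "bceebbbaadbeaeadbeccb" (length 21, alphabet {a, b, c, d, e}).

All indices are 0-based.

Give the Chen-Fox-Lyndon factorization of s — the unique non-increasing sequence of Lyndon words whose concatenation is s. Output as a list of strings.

["bcee", "b", "b", "b", "aadbeaeadbeccb"]

emit factor 1: 'bcee' (i=0, period=4)
emit factor 2: 'b' (i=4, period=1)
emit factor 3: 'b' (i=5, period=1)
emit factor 4: 'b' (i=6, period=1)
emit factor 5: 'aadbeaeadbeccb' (i=7, period=14)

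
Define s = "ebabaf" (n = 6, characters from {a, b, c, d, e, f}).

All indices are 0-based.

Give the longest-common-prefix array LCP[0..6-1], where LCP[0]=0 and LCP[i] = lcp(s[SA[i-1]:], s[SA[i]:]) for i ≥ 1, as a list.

[0, 1, 0, 2, 0, 0]

sorted suffixes:
  #0 SA[0]=2  'abaf'
  #1 SA[1]=4  'af'
  #2 SA[2]=1  'babaf'
  #3 SA[3]=3  'baf'
  #4 SA[4]=0  'ebabaf'
  #5 SA[5]=5  'f'

SA = [2, 4, 1, 3, 0, 5]
[i] adj suffixes → lcp
  [1] 2/4 → 1 ('a')
  [2] 4/1 → 0 ('')
  [3] 1/3 → 2 ('ba')
  [4] 3/0 → 0 ('')
  [5] 0/5 → 0 ('')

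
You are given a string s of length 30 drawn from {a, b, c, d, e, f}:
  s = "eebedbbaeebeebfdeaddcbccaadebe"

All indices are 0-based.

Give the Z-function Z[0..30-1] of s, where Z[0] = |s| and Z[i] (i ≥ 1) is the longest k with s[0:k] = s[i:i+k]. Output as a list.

[30, 1, 0, 1, 0, 0, 0, 0, 4, 1, 0, 3, 1, 0, 0, 0, 1, 0, 0, 0, 0, 0, 0, 0, 0, 0, 0, 1, 0, 1]

Z[0]=30
i=1: fresh scan; Z[1]=1 extend→box=[1,2)
i=2: fresh scan; Z[2]=0
i=3: fresh scan; Z[3]=1 extend→box=[3,4)
i=4: fresh scan; Z[4]=0
i=5: fresh scan; Z[5]=0
i=6: fresh scan; Z[6]=0
i=7: fresh scan; Z[7]=0
i=8: fresh scan; Z[8]=4 extend→box=[8,12)
i=9: min(r-i=3, Z[1]=1)=1; Z[9]=1
i=10: min(r-i=2, Z[2]=0)=0; Z[10]=0
i=11: min(r-i=1, Z[3]=1)=1; Z[11]=3 extend→box=[11,14)
i=12: min(r-i=2, Z[1]=1)=1; Z[12]=1
i=13: min(r-i=1, Z[2]=0)=0; Z[13]=0
i=14: fresh scan; Z[14]=0
i=15: fresh scan; Z[15]=0
i=16: fresh scan; Z[16]=1 extend→box=[16,17)
i=17: fresh scan; Z[17]=0
i=18: fresh scan; Z[18]=0
i=19: fresh scan; Z[19]=0
i=20: fresh scan; Z[20]=0
i=21: fresh scan; Z[21]=0
i=22: fresh scan; Z[22]=0
i=23: fresh scan; Z[23]=0
i=24: fresh scan; Z[24]=0
i=25: fresh scan; Z[25]=0
i=26: fresh scan; Z[26]=0
i=27: fresh scan; Z[27]=1 extend→box=[27,28)
i=28: fresh scan; Z[28]=0
i=29: fresh scan; Z[29]=1 extend→box=[29,30)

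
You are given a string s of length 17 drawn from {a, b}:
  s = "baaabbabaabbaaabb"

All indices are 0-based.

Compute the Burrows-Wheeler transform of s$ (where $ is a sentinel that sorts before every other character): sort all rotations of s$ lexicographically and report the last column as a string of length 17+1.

bbbababaaabb$abaaa

rank  rotation            last
    0  $baaabbabaabbaaabb  b
    1  aaabb$baaabbabaabb  b
    2  aaabbabaabbaaabb$b  b
    3  aabb$baaabbabaabba  a
    4  aabbaaabb$baaabbab  b
    5  aabbabaabbaaabb$ba  a
    6  abaabbaaabb$baaabb  b
    7  abb$baaabbabaabbaa  a
    8  abbaaabb$baaabbaba  a
    9  abbabaabbaaabb$baa  a
   10  b$baaabbabaabbaaab  b
   11  baaabb$baaabbabaab  b
   12  baaabbabaabbaaabb$  $
   13  baabbaaabb$baaabba  a
   14  babaabbaaabb$baaab  b
   15  bb$baaabbabaabbaaa  a
   16  bbaaabb$baaabbabaa  a
   17  bbabaabbaaabb$baaa  a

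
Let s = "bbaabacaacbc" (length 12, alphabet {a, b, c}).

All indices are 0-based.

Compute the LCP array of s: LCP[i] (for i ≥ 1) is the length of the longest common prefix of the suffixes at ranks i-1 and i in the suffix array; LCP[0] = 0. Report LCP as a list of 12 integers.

[0, 2, 1, 1, 2, 0, 2, 1, 1, 0, 1, 1]

rank→(start, suffix):
  0 → (2, 'aabacaacbc')
  1 → (7, 'aacbc')
  2 → (3, 'abacaacbc')
  3 → (5, 'acaacbc')
  4 → (8, 'acbc')
  5 → (1, 'baabacaacbc')
  6 → (4, 'bacaacbc')
  7 → (0, 'bbaabacaacbc')
  8 → (10, 'bc')
  9 → (11, 'c')
  10 → (6, 'caacbc')
  11 → (9, 'cbc')

SA = [2, 7, 3, 5, 8, 1, 4, 0, 10, 11, 6, 9]
i: (SA[i-1],SA[i]) lcp shared
  1: (2,7) 2 'aa'
  2: (7,3) 1 'a'
  3: (3,5) 1 'a'
  4: (5,8) 2 'ac'
  5: (8,1) 0 ''
  6: (1,4) 2 'ba'
  7: (4,0) 1 'b'
  8: (0,10) 1 'b'
  9: (10,11) 0 ''
  10: (11,6) 1 'c'
  11: (6,9) 1 'c'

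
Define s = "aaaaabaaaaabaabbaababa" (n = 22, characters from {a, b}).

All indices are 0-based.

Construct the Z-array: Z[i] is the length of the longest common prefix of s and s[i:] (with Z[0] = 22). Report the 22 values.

[22, 4, 3, 2, 1, 0, 8, 4, 3, 2, 1, 0, 2, 1, 0, 0, 2, 1, 0, 1, 0, 1]

Z[0]=22
i=1: fresh scan; Z[1]=4 scan→box=[1,5)
i=2: min(r-i=3, Z[1]=4)=3; Z[2]=3
i=3: min(r-i=2, Z[2]=3)=2; Z[3]=2
i=4: min(r-i=1, Z[3]=2)=1; Z[4]=1
i=5: fresh scan; Z[5]=0
i=6: fresh scan; Z[6]=8 scan→box=[6,14)
i=7: min(r-i=7, Z[1]=4)=4; Z[7]=4
i=8: min(r-i=6, Z[2]=3)=3; Z[8]=3
i=9: min(r-i=5, Z[3]=2)=2; Z[9]=2
i=10: min(r-i=4, Z[4]=1)=1; Z[10]=1
i=11: min(r-i=3, Z[5]=0)=0; Z[11]=0
i=12: min(r-i=2, Z[6]=8)=2; Z[12]=2
i=13: min(r-i=1, Z[7]=4)=1; Z[13]=1
i=14: fresh scan; Z[14]=0
i=15: fresh scan; Z[15]=0
i=16: fresh scan; Z[16]=2 scan→box=[16,18)
i=17: min(r-i=1, Z[1]=4)=1; Z[17]=1
i=18: fresh scan; Z[18]=0
i=19: fresh scan; Z[19]=1 scan→box=[19,20)
i=20: fresh scan; Z[20]=0
i=21: fresh scan; Z[21]=1 scan→box=[21,22)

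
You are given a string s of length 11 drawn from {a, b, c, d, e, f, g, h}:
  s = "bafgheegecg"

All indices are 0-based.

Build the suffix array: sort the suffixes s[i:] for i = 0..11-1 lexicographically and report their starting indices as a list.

rank→(start, suffix):
  0 → (1, 'afgheegecg')
  1 → (0, 'bafgheegecg')
  2 → (9, 'cg')
  3 → (8, 'ecg')
  4 → (5, 'eegecg')
  5 → (6, 'egecg')
  6 → (2, 'fgheegecg')
  7 → (10, 'g')
  8 → (7, 'gecg')
  9 → (3, 'gheegecg')
  10 → (4, 'heegecg')

[1, 0, 9, 8, 5, 6, 2, 10, 7, 3, 4]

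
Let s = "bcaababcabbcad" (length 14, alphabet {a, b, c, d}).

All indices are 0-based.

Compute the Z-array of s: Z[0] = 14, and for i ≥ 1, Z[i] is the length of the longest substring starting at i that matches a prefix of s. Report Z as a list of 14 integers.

[14, 0, 0, 0, 1, 0, 3, 0, 0, 1, 3, 0, 0, 0]

Z[0]=14
i=1: i≥r, start 0; Z[1]=0
i=2: i≥r, start 0; Z[2]=0
i=3: i≥r, start 0; Z[3]=0
i=4: i≥r, start 0; Z[4]=1 grow→box=[4,5)
i=5: i≥r, start 0; Z[5]=0
i=6: i≥r, start 0; Z[6]=3 grow→box=[6,9)
i=7: min(r-i=2, Z[1]=0)=0; Z[7]=0
i=8: min(r-i=1, Z[2]=0)=0; Z[8]=0
i=9: i≥r, start 0; Z[9]=1 grow→box=[9,10)
i=10: i≥r, start 0; Z[10]=3 grow→box=[10,13)
i=11: min(r-i=2, Z[1]=0)=0; Z[11]=0
i=12: min(r-i=1, Z[2]=0)=0; Z[12]=0
i=13: i≥r, start 0; Z[13]=0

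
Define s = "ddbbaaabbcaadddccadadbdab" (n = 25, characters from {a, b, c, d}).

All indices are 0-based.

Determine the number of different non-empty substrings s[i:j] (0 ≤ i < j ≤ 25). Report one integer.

293

sorted suffixes:
  #0 SA[0]=4  'aaabbcaadddccadadbdab'
  #1 SA[1]=5  'aabbcaadddccadadbdab'
  #2 SA[2]=10  'aadddccadadbdab'
  #3 SA[3]=23  'ab'
  #4 SA[4]=6  'abbcaadddccadadbdab'
  #5 SA[5]=17  'adadbdab'
  #6 SA[6]=19  'adbdab'
  #7 SA[7]=11  'adddccadadbdab'
  #8 SA[8]=24  'b'
  #9 SA[9]=3  'baaabbcaadddccadadbdab'
  #10 SA[10]=2  'bbaaabbcaadddccadadbdab'
  #11 SA[11]=7  'bbcaadddccadadbdab'
  #12 SA[12]=8  'bcaadddccadadbdab'
  #13 SA[13]=21  'bdab'
  #14 SA[14]=9  'caadddccadadbdab'
  #15 SA[15]=16  'cadadbdab'
  #16 SA[16]=15  'ccadadbdab'
  #17 SA[17]=22  'dab'
  #18 SA[18]=18  'dadbdab'
  #19 SA[19]=1  'dbbaaabbcaadddccadadbdab'
  #20 SA[20]=20  'dbdab'
  #21 SA[21]=14  'dccadadbdab'
  #22 SA[22]=0  'ddbbaaabbcaadddccadadbdab'
  #23 SA[23]=13  'ddccadadbdab'
  #24 SA[24]=12  'dddccadadbdab'

SA = [4, 5, 10, 23, 6, 17, 19, 11, 24, 3, 2, 7, 8, 21, 9, 16, 15, 22, 18, 1, 20, 14, 0, 13, 12]
i: (SA[i-1],SA[i]) lcp shared
  1: (4,5) 2 'aa'
  2: (5,10) 2 'aa'
  3: (10,23) 1 'a'
  4: (23,6) 2 'ab'
  5: (6,17) 1 'a'
  6: (17,19) 2 'ad'
  7: (19,11) 2 'ad'
  8: (11,24) 0 ''
  9: (24,3) 1 'b'
  10: (3,2) 1 'b'
  11: (2,7) 2 'bb'
  12: (7,8) 1 'b'
  13: (8,21) 1 'b'
  14: (21,9) 0 ''
  15: (9,16) 2 'ca'
  16: (16,15) 1 'c'
  17: (15,22) 0 ''
  18: (22,18) 2 'da'
  19: (18,1) 1 'd'
  20: (1,20) 2 'db'
  21: (20,14) 1 'd'
  22: (14,0) 1 'd'
  23: (0,13) 2 'dd'
  24: (13,12) 2 'dd'

n(n+1)/2 = 25·26/2 = 325
Σ LCP = 0 + 2 + 2 + 1 + 2 + 1 + 2 + 2 + 0 + 1 + 1 + 2 + 1 + 1 + 0 + 2 + 1 + 0 + 2 + 1 + 2 + 1 + 1 + 2 + 2 = 32
distinct = 325 − 32 = 293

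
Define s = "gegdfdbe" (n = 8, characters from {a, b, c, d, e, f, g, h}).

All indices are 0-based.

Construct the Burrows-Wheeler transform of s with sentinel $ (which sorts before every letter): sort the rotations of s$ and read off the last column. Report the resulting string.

rank  rotation   last
    0  $gegdfdbe  e
    1  be$gegdfd  d
    2  dbe$gegdf  f
    3  dfdbe$geg  g
    4  e$gegdfdb  b
    5  egdfdbe$g  g
    6  fdbe$gegd  d
    7  gdfdbe$ge  e
    8  gegdfdbe$  $

edfgbgde$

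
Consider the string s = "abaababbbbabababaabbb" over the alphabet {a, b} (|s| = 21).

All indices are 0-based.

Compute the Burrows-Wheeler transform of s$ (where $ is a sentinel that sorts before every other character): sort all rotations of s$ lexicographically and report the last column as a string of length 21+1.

bbb$bbbaabbaaaababbaba

rank  rotation                last
    0  $abaababbbbabababaabbb  b
    1  aababbbbabababaabbb$ab  b
    2  aabbb$abaababbbbababab  b
    3  abaababbbbabababaabbb$  $
    4  abaabbb$abaababbbbabab  b
    5  ababaabbb$abaababbbbab  b
    6  abababaabbb$abaababbbb  b
    7  ababbbbabababaabbb$aba  a
    8  abbb$abaababbbbabababa  a
    9  abbbbabababaabbb$abaab  b
   10  b$abaababbbbabababaabb  b
   11  baababbbbabababaabbb$a  a
   12  baabbb$abaababbbbababa  a
   13  babaabbb$abaababbbbaba  a
   14  bababaabbb$abaababbbba  a
   15  babababaabbb$abaababbb  b
   16  babbbbabababaabbb$abaa  a
   17  bb$abaababbbbabababaab  b
   18  bbabababaabbb$abaababb  b
   19  bbb$abaababbbbabababaa  a
   20  bbbabababaabbb$abaabab  b
   21  bbbbabababaabbb$abaaba  a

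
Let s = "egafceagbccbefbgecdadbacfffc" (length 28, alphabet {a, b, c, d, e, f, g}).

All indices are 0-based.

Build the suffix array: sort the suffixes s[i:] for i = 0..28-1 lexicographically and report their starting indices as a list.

rank | idx | suffix
   0 |  22 | acfffc
   1 |  19 | adbacfffc
   2 |   2 | afceagbccbefbgecdadbacfffc
   3 |   6 | agbccbefbgecdadbacfffc
   4 |  21 | bacfffc
   5 |   8 | bccbefbgecdadbacfffc
   6 |  11 | befbgecdadbacfffc
   7 |  14 | bgecdadbacfffc
   8 |  27 | c
   9 |  10 | cbefbgecdadbacfffc
  10 |   9 | ccbefbgecdadbacfffc
  11 |  17 | cdadbacfffc
  12 |   4 | ceagbccbefbgecdadbacfffc
  13 |  23 | cfffc
  14 |  18 | dadbacfffc
  15 |  20 | dbacfffc
  16 |   5 | eagbccbefbgecdadbacfffc
  17 |  16 | ecdadbacfffc
  18 |  12 | efbgecdadbacfffc
  19 |   0 | egafceagbccbefbgecdadbacfffc
  20 |  13 | fbgecdadbacfffc
  21 |  26 | fc
  22 |   3 | fceagbccbefbgecdadbacfffc
  23 |  25 | ffc
  24 |  24 | fffc
  25 |   1 | gafceagbccbefbgecdadbacfffc
  26 |   7 | gbccbefbgecdadbacfffc
  27 |  15 | gecdadbacfffc

[22, 19, 2, 6, 21, 8, 11, 14, 27, 10, 9, 17, 4, 23, 18, 20, 5, 16, 12, 0, 13, 26, 3, 25, 24, 1, 7, 15]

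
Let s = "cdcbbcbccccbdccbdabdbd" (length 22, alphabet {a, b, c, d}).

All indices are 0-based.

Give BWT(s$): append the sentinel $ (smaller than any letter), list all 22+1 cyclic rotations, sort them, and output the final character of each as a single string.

ddcbcdcacdbccdccb$bbbcb

rank  rotation                 last
    0  $cdcbbcbccccbdccbdabdbd  d
    1  abdbd$cdcbbcbccccbdccbd  d
    2  bbcbccccbdccbdabdbd$cdc  c
    3  bcbccccbdccbdabdbd$cdcb  b
    4  bccccbdccbdabdbd$cdcbbc  c
    5  bd$cdcbbcbccccbdccbdabd  d
    6  bdabdbd$cdcbbcbccccbdcc  c
    7  bdbd$cdcbbcbccccbdccbda  a
    8  bdccbdabdbd$cdcbbcbcccc  c
    9  cbbcbccccbdccbdabdbd$cd  d
   10  cbccccbdccbdabdbd$cdcbb  b
   11  cbdabdbd$cdcbbcbccccbdc  c
   12  cbdccbdabdbd$cdcbbcbccc  c
   13  ccbdabdbd$cdcbbcbccccbd  d
   14  ccbdccbdabdbd$cdcbbcbcc  c
   15  cccbdccbdabdbd$cdcbbcbc  c
   16  ccccbdccbdabdbd$cdcbbcb  b
   17  cdcbbcbccccbdccbdabdbd$  $
   18  d$cdcbbcbccccbdccbdabdb  b
   19  dabdbd$cdcbbcbccccbdccb  b
   20  dbd$cdcbbcbccccbdccbdab  b
   21  dcbbcbccccbdccbdabdbd$c  c
   22  dccbdabdbd$cdcbbcbccccb  b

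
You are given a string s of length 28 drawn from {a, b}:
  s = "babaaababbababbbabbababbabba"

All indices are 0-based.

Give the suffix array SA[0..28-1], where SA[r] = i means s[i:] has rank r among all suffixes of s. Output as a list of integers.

sorted suffixes:
  #0 SA[0]=27  'a'
  #1 SA[1]=3  'aaababbababbbabbababbabba'
  #2 SA[2]=4  'aababbababbbabbababbabba'
  #3 SA[3]=1  'abaaababbababbbabbababbabba'
  #4 SA[4]=5  'ababbababbbabbababbabba'
  #5 SA[5]=19  'ababbabba'
  #6 SA[6]=10  'ababbbabbababbabba'
  #7 SA[7]=24  'abba'
  #8 SA[8]=16  'abbababbabba'
  #9 SA[9]=7  'abbababbbabbababbabba'
  #10 SA[10]=21  'abbabba'
  #11 SA[11]=12  'abbbabbababbabba'
  #12 SA[12]=26  'ba'
  #13 SA[13]=2  'baaababbababbbabbababbabba'
  #14 SA[14]=0  'babaaababbababbbabbababbabba'
  #15 SA[15]=18  'bababbabba'
  #16 SA[16]=9  'bababbbabbababbabba'
  #17 SA[17]=23  'babba'
  #18 SA[18]=15  'babbababbabba'
  #19 SA[19]=6  'babbababbbabbababbabba'
  #20 SA[20]=20  'babbabba'
  #21 SA[21]=11  'babbbabbababbabba'
  #22 SA[22]=25  'bba'
  #23 SA[23]=17  'bbababbabba'
  #24 SA[24]=8  'bbababbbabbababbabba'
  #25 SA[25]=22  'bbabba'
  #26 SA[26]=14  'bbabbababbabba'
  #27 SA[27]=13  'bbbabbababbabba'

[27, 3, 4, 1, 5, 19, 10, 24, 16, 7, 21, 12, 26, 2, 0, 18, 9, 23, 15, 6, 20, 11, 25, 17, 8, 22, 14, 13]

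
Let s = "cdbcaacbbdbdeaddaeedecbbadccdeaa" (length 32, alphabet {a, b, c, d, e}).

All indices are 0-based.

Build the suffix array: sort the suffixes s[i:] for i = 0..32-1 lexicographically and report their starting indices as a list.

sorted suffixes:
  #0 SA[0]=31  'a'
  #1 SA[1]=30  'aa'
  #2 SA[2]=4  'aacbbdbdeaddaeedecbbadccdeaa'
  #3 SA[3]=5  'acbbdbdeaddaeedecbbadccdeaa'
  #4 SA[4]=24  'adccdeaa'
  #5 SA[5]=13  'addaeedecbbadccdeaa'
  #6 SA[6]=16  'aeedecbbadccdeaa'
  #7 SA[7]=23  'badccdeaa'
  #8 SA[8]=22  'bbadccdeaa'
  #9 SA[9]=7  'bbdbdeaddaeedecbbadccdeaa'
  #10 SA[10]=2  'bcaacbbdbdeaddaeedecbbadccdeaa'
  #11 SA[11]=8  'bdbdeaddaeedecbbadccdeaa'
  #12 SA[12]=10  'bdeaddaeedecbbadccdeaa'
  #13 SA[13]=3  'caacbbdbdeaddaeedecbbadccdeaa'
  #14 SA[14]=21  'cbbadccdeaa'
  #15 SA[15]=6  'cbbdbdeaddaeedecbbadccdeaa'
  #16 SA[16]=26  'ccdeaa'
  #17 SA[17]=0  'cdbcaacbbdbdeaddaeedecbbadccdeaa'
  #18 SA[18]=27  'cdeaa'
  #19 SA[19]=15  'daeedecbbadccdeaa'
  #20 SA[20]=1  'dbcaacbbdbdeaddaeedecbbadccdeaa'
  #21 SA[21]=9  'dbdeaddaeedecbbadccdeaa'
  #22 SA[22]=25  'dccdeaa'
  #23 SA[23]=14  'ddaeedecbbadccdeaa'
  #24 SA[24]=28  'deaa'
  #25 SA[25]=11  'deaddaeedecbbadccdeaa'
  #26 SA[26]=19  'decbbadccdeaa'
  #27 SA[27]=29  'eaa'
  #28 SA[28]=12  'eaddaeedecbbadccdeaa'
  #29 SA[29]=20  'ecbbadccdeaa'
  #30 SA[30]=18  'edecbbadccdeaa'
  #31 SA[31]=17  'eedecbbadccdeaa'

[31, 30, 4, 5, 24, 13, 16, 23, 22, 7, 2, 8, 10, 3, 21, 6, 26, 0, 27, 15, 1, 9, 25, 14, 28, 11, 19, 29, 12, 20, 18, 17]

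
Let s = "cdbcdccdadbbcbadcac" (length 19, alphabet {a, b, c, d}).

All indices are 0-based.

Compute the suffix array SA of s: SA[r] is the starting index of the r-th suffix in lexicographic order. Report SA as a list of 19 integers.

[17, 8, 14, 13, 10, 11, 2, 18, 16, 12, 5, 6, 0, 3, 7, 9, 1, 15, 4]

sorted suffixes:
  #0 SA[0]=17  'ac'
  #1 SA[1]=8  'adbbcbadcac'
  #2 SA[2]=14  'adcac'
  #3 SA[3]=13  'badcac'
  #4 SA[4]=10  'bbcbadcac'
  #5 SA[5]=11  'bcbadcac'
  #6 SA[6]=2  'bcdccdadbbcbadcac'
  #7 SA[7]=18  'c'
  #8 SA[8]=16  'cac'
  #9 SA[9]=12  'cbadcac'
  #10 SA[10]=5  'ccdadbbcbadcac'
  #11 SA[11]=6  'cdadbbcbadcac'
  #12 SA[12]=0  'cdbcdccdadbbcbadcac'
  #13 SA[13]=3  'cdccdadbbcbadcac'
  #14 SA[14]=7  'dadbbcbadcac'
  #15 SA[15]=9  'dbbcbadcac'
  #16 SA[16]=1  'dbcdccdadbbcbadcac'
  #17 SA[17]=15  'dcac'
  #18 SA[18]=4  'dccdadbbcbadcac'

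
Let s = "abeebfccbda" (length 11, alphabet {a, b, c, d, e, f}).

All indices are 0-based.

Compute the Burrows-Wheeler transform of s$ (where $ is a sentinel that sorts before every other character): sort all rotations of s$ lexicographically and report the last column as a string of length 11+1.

rank  rotation      last
    0  $abeebfccbda  a
    1  a$abeebfccbd  d
    2  abeebfccbda$  $
    3  bda$abeebfcc  c
    4  beebfccbda$a  a
    5  bfccbda$abee  e
    6  cbda$abeebfc  c
    7  ccbda$abeebf  f
    8  da$abeebfccb  b
    9  ebfccbda$abe  e
   10  eebfccbda$ab  b
   11  fccbda$abeeb  b

ad$caecfbebb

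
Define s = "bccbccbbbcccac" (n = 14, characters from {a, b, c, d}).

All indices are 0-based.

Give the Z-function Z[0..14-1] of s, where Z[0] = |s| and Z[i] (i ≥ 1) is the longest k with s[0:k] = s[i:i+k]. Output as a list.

Z[0]=14
i=1: i≥r, start 0; Z[1]=0
i=2: i≥r, start 0; Z[2]=0
i=3: i≥r, start 0; Z[3]=4 extend→box=[3,7)
i=4: min(r-i=3, Z[1]=0)=0; Z[4]=0
i=5: min(r-i=2, Z[2]=0)=0; Z[5]=0
i=6: min(r-i=1, Z[3]=4)=1; Z[6]=1
i=7: i≥r, start 0; Z[7]=1 extend→box=[7,8)
i=8: i≥r, start 0; Z[8]=3 extend→box=[8,11)
i=9: min(r-i=2, Z[1]=0)=0; Z[9]=0
i=10: min(r-i=1, Z[2]=0)=0; Z[10]=0
i=11: i≥r, start 0; Z[11]=0
i=12: i≥r, start 0; Z[12]=0
i=13: i≥r, start 0; Z[13]=0

[14, 0, 0, 4, 0, 0, 1, 1, 3, 0, 0, 0, 0, 0]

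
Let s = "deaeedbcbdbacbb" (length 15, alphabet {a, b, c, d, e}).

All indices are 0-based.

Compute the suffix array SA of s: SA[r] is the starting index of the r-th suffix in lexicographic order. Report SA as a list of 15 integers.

rank→(start, suffix):
  0 → (11, 'acbb')
  1 → (2, 'aeedbcbdbacbb')
  2 → (14, 'b')
  3 → (10, 'bacbb')
  4 → (13, 'bb')
  5 → (6, 'bcbdbacbb')
  6 → (8, 'bdbacbb')
  7 → (12, 'cbb')
  8 → (7, 'cbdbacbb')
  9 → (9, 'dbacbb')
  10 → (5, 'dbcbdbacbb')
  11 → (0, 'deaeedbcbdbacbb')
  12 → (1, 'eaeedbcbdbacbb')
  13 → (4, 'edbcbdbacbb')
  14 → (3, 'eedbcbdbacbb')

[11, 2, 14, 10, 13, 6, 8, 12, 7, 9, 5, 0, 1, 4, 3]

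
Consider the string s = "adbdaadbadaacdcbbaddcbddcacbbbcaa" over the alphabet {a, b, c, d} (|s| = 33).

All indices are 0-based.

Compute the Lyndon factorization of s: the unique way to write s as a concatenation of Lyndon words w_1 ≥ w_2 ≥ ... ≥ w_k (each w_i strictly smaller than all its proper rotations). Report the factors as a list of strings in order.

emit factor 1: 'adbd' (i=0, period=4)
emit factor 2: 'aadbad' (i=4, period=6)
emit factor 3: 'aacdcbbaddcbddcacbbbc' (i=10, period=21)
emit factor 4: 'a' (i=31, period=1)
emit factor 5: 'a' (i=32, period=1)

["adbd", "aadbad", "aacdcbbaddcbddcacbbbc", "a", "a"]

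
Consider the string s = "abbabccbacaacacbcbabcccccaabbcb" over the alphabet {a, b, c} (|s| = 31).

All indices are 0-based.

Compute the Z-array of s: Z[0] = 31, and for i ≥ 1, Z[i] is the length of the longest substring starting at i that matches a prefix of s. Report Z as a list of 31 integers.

Z[0]=31
i=1: i≥r, start 0; Z[1]=0
i=2: i≥r, start 0; Z[2]=0
i=3: i≥r, start 0; Z[3]=2 grow→box=[3,5)
i=4: min(r-i=1, Z[1]=0)=0; Z[4]=0
i=5: i≥r, start 0; Z[5]=0
i=6: i≥r, start 0; Z[6]=0
i=7: i≥r, start 0; Z[7]=0
i=8: i≥r, start 0; Z[8]=1 grow→box=[8,9)
i=9: i≥r, start 0; Z[9]=0
i=10: i≥r, start 0; Z[10]=1 grow→box=[10,11)
i=11: i≥r, start 0; Z[11]=1 grow→box=[11,12)
i=12: i≥r, start 0; Z[12]=0
i=13: i≥r, start 0; Z[13]=1 grow→box=[13,14)
i=14: i≥r, start 0; Z[14]=0
i=15: i≥r, start 0; Z[15]=0
i=16: i≥r, start 0; Z[16]=0
i=17: i≥r, start 0; Z[17]=0
i=18: i≥r, start 0; Z[18]=2 grow→box=[18,20)
i=19: min(r-i=1, Z[1]=0)=0; Z[19]=0
i=20: i≥r, start 0; Z[20]=0
i=21: i≥r, start 0; Z[21]=0
i=22: i≥r, start 0; Z[22]=0
i=23: i≥r, start 0; Z[23]=0
i=24: i≥r, start 0; Z[24]=0
i=25: i≥r, start 0; Z[25]=1 grow→box=[25,26)
i=26: i≥r, start 0; Z[26]=3 grow→box=[26,29)
i=27: min(r-i=2, Z[1]=0)=0; Z[27]=0
i=28: min(r-i=1, Z[2]=0)=0; Z[28]=0
i=29: i≥r, start 0; Z[29]=0
i=30: i≥r, start 0; Z[30]=0

[31, 0, 0, 2, 0, 0, 0, 0, 1, 0, 1, 1, 0, 1, 0, 0, 0, 0, 2, 0, 0, 0, 0, 0, 0, 1, 3, 0, 0, 0, 0]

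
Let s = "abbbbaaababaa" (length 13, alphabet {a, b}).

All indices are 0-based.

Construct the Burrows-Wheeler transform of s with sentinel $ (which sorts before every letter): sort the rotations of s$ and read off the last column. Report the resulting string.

aabbaba$ababba

rank  rotation        last
    0  $abbbbaaababaa  a
    1  a$abbbbaaababa  a
    2  aa$abbbbaaabab  b
    3  aaababaa$abbbb  b
    4  aababaa$abbbba  a
    5  abaa$abbbbaaab  b
    6  ababaa$abbbbaa  a
    7  abbbbaaababaa$  $
    8  baa$abbbbaaaba  a
    9  baaababaa$abbb  b
   10  babaa$abbbbaaa  a
   11  bbaaababaa$abb  b
   12  bbbaaababaa$ab  b
   13  bbbbaaababaa$a  a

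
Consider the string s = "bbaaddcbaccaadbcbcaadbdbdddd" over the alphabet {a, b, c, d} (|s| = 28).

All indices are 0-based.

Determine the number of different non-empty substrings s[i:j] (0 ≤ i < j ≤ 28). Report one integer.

359

rank | idx | suffix
   0 |  11 | aadbcbcaadbdbdddd
   1 |  18 | aadbdbdddd
   2 |   2 | aaddcbaccaadbcbcaadbdbdddd
   3 |   8 | accaadbcbcaadbdbdddd
   4 |  12 | adbcbcaadbdbdddd
   5 |  19 | adbdbdddd
   6 |   3 | addcbaccaadbcbcaadbdbdddd
   7 |   1 | baaddcbaccaadbcbcaadbdbdddd
   8 |   7 | baccaadbcbcaadbdbdddd
   9 |   0 | bbaaddcbaccaadbcbcaadbdbdddd
  10 |  16 | bcaadbdbdddd
  11 |  14 | bcbcaadbdbdddd
  12 |  21 | bdbdddd
  13 |  23 | bdddd
  14 |  10 | caadbcbcaadbdbdddd
  15 |  17 | caadbdbdddd
  16 |   6 | cbaccaadbcbcaadbdbdddd
  17 |  15 | cbcaadbdbdddd
  18 |   9 | ccaadbcbcaadbdbdddd
  19 |  27 | d
  20 |  13 | dbcbcaadbdbdddd
  21 |  20 | dbdbdddd
  22 |  22 | dbdddd
  23 |   5 | dcbaccaadbcbcaadbdbdddd
  24 |  26 | dd
  25 |   4 | ddcbaccaadbcbcaadbdbdddd
  26 |  25 | ddd
  27 |  24 | dddd

SA = [11, 18, 2, 8, 12, 19, 3, 1, 7, 0, 16, 14, 21, 23, 10, 17, 6, 15, 9, 27, 13, 20, 22, 5, 26, 4, 25, 24]
[i] adj suffixes → lcp
  [1] 11/18 → 4 ('aadb')
  [2] 18/2 → 3 ('aad')
  [3] 2/8 → 1 ('a')
  [4] 8/12 → 1 ('a')
  [5] 12/19 → 3 ('adb')
  [6] 19/3 → 2 ('ad')
  [7] 3/1 → 0 ('')
  [8] 1/7 → 2 ('ba')
  [9] 7/0 → 1 ('b')
  [10] 0/16 → 1 ('b')
  [11] 16/14 → 2 ('bc')
  [12] 14/21 → 1 ('b')
  [13] 21/23 → 2 ('bd')
  [14] 23/10 → 0 ('')
  [15] 10/17 → 5 ('caadb')
  [16] 17/6 → 1 ('c')
  [17] 6/15 → 2 ('cb')
  [18] 15/9 → 1 ('c')
  [19] 9/27 → 0 ('')
  [20] 27/13 → 1 ('d')
  [21] 13/20 → 2 ('db')
  [22] 20/22 → 3 ('dbd')
  [23] 22/5 → 1 ('d')
  [24] 5/26 → 1 ('d')
  [25] 26/4 → 2 ('dd')
  [26] 4/25 → 2 ('dd')
  [27] 25/24 → 3 ('ddd')

n(n+1)/2 = 28·29/2 = 406
Σ LCP = 0 + 4 + 3 + 1 + 1 + 3 + 2 + 0 + 2 + 1 + 1 + 2 + 1 + 2 + 0 + 5 + 1 + 2 + 1 + 0 + 1 + 2 + 3 + 1 + 1 + 2 + 2 + 3 = 47
distinct = 406 − 47 = 359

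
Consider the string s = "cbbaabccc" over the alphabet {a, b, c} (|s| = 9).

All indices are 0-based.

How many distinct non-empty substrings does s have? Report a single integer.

rank | idx | suffix
   0 |   3 | aabccc
   1 |   4 | abccc
   2 |   2 | baabccc
   3 |   1 | bbaabccc
   4 |   5 | bccc
   5 |   8 | c
   6 |   0 | cbbaabccc
   7 |   7 | cc
   8 |   6 | ccc

SA = [3, 4, 2, 1, 5, 8, 0, 7, 6]
[i] adj suffixes → lcp
  [1] 3/4 → 1 ('a')
  [2] 4/2 → 0 ('')
  [3] 2/1 → 1 ('b')
  [4] 1/5 → 1 ('b')
  [5] 5/8 → 0 ('')
  [6] 8/0 → 1 ('c')
  [7] 0/7 → 1 ('c')
  [8] 7/6 → 2 ('cc')

n(n+1)/2 = 9·10/2 = 45
Σ LCP = 0 + 1 + 0 + 1 + 1 + 0 + 1 + 1 + 2 = 7
distinct = 45 − 7 = 38

38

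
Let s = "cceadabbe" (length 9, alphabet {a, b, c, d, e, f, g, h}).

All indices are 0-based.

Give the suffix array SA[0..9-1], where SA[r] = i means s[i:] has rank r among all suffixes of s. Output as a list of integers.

[5, 3, 6, 7, 0, 1, 4, 8, 2]

rank→(start, suffix):
  0 → (5, 'abbe')
  1 → (3, 'adabbe')
  2 → (6, 'bbe')
  3 → (7, 'be')
  4 → (0, 'cceadabbe')
  5 → (1, 'ceadabbe')
  6 → (4, 'dabbe')
  7 → (8, 'e')
  8 → (2, 'eadabbe')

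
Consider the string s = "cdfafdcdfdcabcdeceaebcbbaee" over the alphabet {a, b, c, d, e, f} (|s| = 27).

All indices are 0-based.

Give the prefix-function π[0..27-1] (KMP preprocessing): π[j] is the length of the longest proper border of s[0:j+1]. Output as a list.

[0, 0, 0, 0, 0, 0, 1, 2, 3, 0, 1, 0, 0, 1, 2, 0, 1, 0, 0, 0, 0, 1, 0, 0, 0, 0, 0]

π[0] = 0
j=1 s[j]='d': π[1]=0 (border '')
j=2 s[j]='f': π[2]=0 (border '')
j=3 s[j]='a': π[3]=0 (border '')
j=4 s[j]='f': π[4]=0 (border '')
j=5 s[j]='d': π[5]=0 (border '')
j=6 s[j]='c': π[6]=1 (border 'c')
j=7 s[j]='d': π[7]=2 (border 'cd')
j=8 s[j]='f': π[8]=3 (border 'cdf')
j=9 s[j]='d': k: 3→0; π[9]=0 (border '')
j=10 s[j]='c': π[10]=1 (border 'c')
j=11 s[j]='a': k: 1→0; π[11]=0 (border '')
j=12 s[j]='b': π[12]=0 (border '')
j=13 s[j]='c': π[13]=1 (border 'c')
j=14 s[j]='d': π[14]=2 (border 'cd')
j=15 s[j]='e': k: 2→0; π[15]=0 (border '')
j=16 s[j]='c': π[16]=1 (border 'c')
j=17 s[j]='e': k: 1→0; π[17]=0 (border '')
j=18 s[j]='a': π[18]=0 (border '')
j=19 s[j]='e': π[19]=0 (border '')
j=20 s[j]='b': π[20]=0 (border '')
j=21 s[j]='c': π[21]=1 (border 'c')
j=22 s[j]='b': k: 1→0; π[22]=0 (border '')
j=23 s[j]='b': π[23]=0 (border '')
j=24 s[j]='a': π[24]=0 (border '')
j=25 s[j]='e': π[25]=0 (border '')
j=26 s[j]='e': π[26]=0 (border '')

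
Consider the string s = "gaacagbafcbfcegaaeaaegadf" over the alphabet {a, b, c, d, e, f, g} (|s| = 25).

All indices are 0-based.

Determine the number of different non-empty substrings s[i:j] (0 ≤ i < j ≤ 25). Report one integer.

297

sorted suffixes:
  #0 SA[0]=1  'aacagbafcbfcegaaeaaegadf'
  #1 SA[1]=15  'aaeaaegadf'
  #2 SA[2]=18  'aaegadf'
  #3 SA[3]=2  'acagbafcbfcegaaeaaegadf'
  #4 SA[4]=22  'adf'
  #5 SA[5]=16  'aeaaegadf'
  #6 SA[6]=19  'aegadf'
  #7 SA[7]=7  'afcbfcegaaeaaegadf'
  #8 SA[8]=4  'agbafcbfcegaaeaaegadf'
  #9 SA[9]=6  'bafcbfcegaaeaaegadf'
  #10 SA[10]=10  'bfcegaaeaaegadf'
  #11 SA[11]=3  'cagbafcbfcegaaeaaegadf'
  #12 SA[12]=9  'cbfcegaaeaaegadf'
  #13 SA[13]=12  'cegaaeaaegadf'
  #14 SA[14]=23  'df'
  #15 SA[15]=17  'eaaegadf'
  #16 SA[16]=13  'egaaeaaegadf'
  #17 SA[17]=20  'egadf'
  #18 SA[18]=24  'f'
  #19 SA[19]=8  'fcbfcegaaeaaegadf'
  #20 SA[20]=11  'fcegaaeaaegadf'
  #21 SA[21]=0  'gaacagbafcbfcegaaeaaegadf'
  #22 SA[22]=14  'gaaeaaegadf'
  #23 SA[23]=21  'gadf'
  #24 SA[24]=5  'gbafcbfcegaaeaaegadf'

SA = [1, 15, 18, 2, 22, 16, 19, 7, 4, 6, 10, 3, 9, 12, 23, 17, 13, 20, 24, 8, 11, 0, 14, 21, 5]
[i] adj suffixes → lcp
  [1] 1/15 → 2 ('aa')
  [2] 15/18 → 3 ('aae')
  [3] 18/2 → 1 ('a')
  [4] 2/22 → 1 ('a')
  [5] 22/16 → 1 ('a')
  [6] 16/19 → 2 ('ae')
  [7] 19/7 → 1 ('a')
  [8] 7/4 → 1 ('a')
  [9] 4/6 → 0 ('')
  [10] 6/10 → 1 ('b')
  [11] 10/3 → 0 ('')
  [12] 3/9 → 1 ('c')
  [13] 9/12 → 1 ('c')
  [14] 12/23 → 0 ('')
  [15] 23/17 → 0 ('')
  [16] 17/13 → 1 ('e')
  [17] 13/20 → 3 ('ega')
  [18] 20/24 → 0 ('')
  [19] 24/8 → 1 ('f')
  [20] 8/11 → 2 ('fc')
  [21] 11/0 → 0 ('')
  [22] 0/14 → 3 ('gaa')
  [23] 14/21 → 2 ('ga')
  [24] 21/5 → 1 ('g')

n(n+1)/2 = 25·26/2 = 325
Σ LCP = 0 + 2 + 3 + 1 + 1 + 1 + 2 + 1 + 1 + 0 + 1 + 0 + 1 + 1 + 0 + 0 + 1 + 3 + 0 + 1 + 2 + 0 + 3 + 2 + 1 = 28
distinct = 325 − 28 = 297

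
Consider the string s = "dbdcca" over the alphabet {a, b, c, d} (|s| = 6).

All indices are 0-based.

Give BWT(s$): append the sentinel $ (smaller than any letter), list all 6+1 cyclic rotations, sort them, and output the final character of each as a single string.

rank  rotation last
    0  $dbdcca  a
    1  a$dbdcc  c
    2  bdcca$d  d
    3  ca$dbdc  c
    4  cca$dbd  d
    5  dbdcca$  $
    6  dcca$db  b

acdcd$b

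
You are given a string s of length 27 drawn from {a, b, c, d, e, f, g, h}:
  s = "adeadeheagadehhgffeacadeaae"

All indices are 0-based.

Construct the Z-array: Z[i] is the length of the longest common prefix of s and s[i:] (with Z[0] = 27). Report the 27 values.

Z[0]=27
i=1: fresh scan; Z[1]=0
i=2: fresh scan; Z[2]=0
i=3: fresh scan; Z[3]=3 extend→box=[3,6)
i=4: min(r-i=2, Z[1]=0)=0; Z[4]=0
i=5: min(r-i=1, Z[2]=0)=0; Z[5]=0
i=6: fresh scan; Z[6]=0
i=7: fresh scan; Z[7]=0
i=8: fresh scan; Z[8]=1 extend→box=[8,9)
i=9: fresh scan; Z[9]=0
i=10: fresh scan; Z[10]=3 extend→box=[10,13)
i=11: min(r-i=2, Z[1]=0)=0; Z[11]=0
i=12: min(r-i=1, Z[2]=0)=0; Z[12]=0
i=13: fresh scan; Z[13]=0
i=14: fresh scan; Z[14]=0
i=15: fresh scan; Z[15]=0
i=16: fresh scan; Z[16]=0
i=17: fresh scan; Z[17]=0
i=18: fresh scan; Z[18]=0
i=19: fresh scan; Z[19]=1 extend→box=[19,20)
i=20: fresh scan; Z[20]=0
i=21: fresh scan; Z[21]=4 extend→box=[21,25)
i=22: min(r-i=3, Z[1]=0)=0; Z[22]=0
i=23: min(r-i=2, Z[2]=0)=0; Z[23]=0
i=24: min(r-i=1, Z[3]=3)=1; Z[24]=1
i=25: fresh scan; Z[25]=1 extend→box=[25,26)
i=26: fresh scan; Z[26]=0

[27, 0, 0, 3, 0, 0, 0, 0, 1, 0, 3, 0, 0, 0, 0, 0, 0, 0, 0, 1, 0, 4, 0, 0, 1, 1, 0]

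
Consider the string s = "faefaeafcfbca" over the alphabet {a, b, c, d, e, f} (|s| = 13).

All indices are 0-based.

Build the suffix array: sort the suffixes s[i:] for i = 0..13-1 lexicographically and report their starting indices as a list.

sorted suffixes:
  #0 SA[0]=12  'a'
  #1 SA[1]=4  'aeafcfbca'
  #2 SA[2]=1  'aefaeafcfbca'
  #3 SA[3]=6  'afcfbca'
  #4 SA[4]=10  'bca'
  #5 SA[5]=11  'ca'
  #6 SA[6]=8  'cfbca'
  #7 SA[7]=5  'eafcfbca'
  #8 SA[8]=2  'efaeafcfbca'
  #9 SA[9]=3  'faeafcfbca'
  #10 SA[10]=0  'faefaeafcfbca'
  #11 SA[11]=9  'fbca'
  #12 SA[12]=7  'fcfbca'

[12, 4, 1, 6, 10, 11, 8, 5, 2, 3, 0, 9, 7]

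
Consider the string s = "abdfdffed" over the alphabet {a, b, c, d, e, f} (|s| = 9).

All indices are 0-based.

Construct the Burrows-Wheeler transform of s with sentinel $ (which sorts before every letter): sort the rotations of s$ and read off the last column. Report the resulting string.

d$aebffdfd

rank  rotation    last
    0  $abdfdffed  d
    1  abdfdffed$  $
    2  bdfdffed$a  a
    3  d$abdfdffe  e
    4  dfdffed$ab  b
    5  dffed$abdf  f
    6  ed$abdfdff  f
    7  fdffed$abd  d
    8  fed$abdfdf  f
    9  ffed$abdfd  d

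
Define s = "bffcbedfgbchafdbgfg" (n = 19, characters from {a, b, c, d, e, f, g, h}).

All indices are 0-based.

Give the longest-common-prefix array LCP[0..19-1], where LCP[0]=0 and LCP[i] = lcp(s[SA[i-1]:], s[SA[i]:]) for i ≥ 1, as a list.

[0, 0, 1, 1, 1, 0, 1, 0, 1, 0, 0, 1, 1, 1, 2, 0, 1, 1, 0]

sorted suffixes:
  #0 SA[0]=12  'afdbgfg'
  #1 SA[1]=9  'bchafdbgfg'
  #2 SA[2]=4  'bedfgbchafdbgfg'
  #3 SA[3]=0  'bffcbedfgbchafdbgfg'
  #4 SA[4]=15  'bgfg'
  #5 SA[5]=3  'cbedfgbchafdbgfg'
  #6 SA[6]=10  'chafdbgfg'
  #7 SA[7]=14  'dbgfg'
  #8 SA[8]=6  'dfgbchafdbgfg'
  #9 SA[9]=5  'edfgbchafdbgfg'
  #10 SA[10]=2  'fcbedfgbchafdbgfg'
  #11 SA[11]=13  'fdbgfg'
  #12 SA[12]=1  'ffcbedfgbchafdbgfg'
  #13 SA[13]=17  'fg'
  #14 SA[14]=7  'fgbchafdbgfg'
  #15 SA[15]=18  'g'
  #16 SA[16]=8  'gbchafdbgfg'
  #17 SA[17]=16  'gfg'
  #18 SA[18]=11  'hafdbgfg'

SA = [12, 9, 4, 0, 15, 3, 10, 14, 6, 5, 2, 13, 1, 17, 7, 18, 8, 16, 11]
rank  pair      lcp
   1  s[12:],s[9:]  0  ''
   2  s[9:],s[4:]  1  'b'
   3  s[4:],s[0:]  1  'b'
   4  s[0:],s[15:]  1  'b'
   5  s[15:],s[3:]  0  ''
   6  s[3:],s[10:]  1  'c'
   7  s[10:],s[14:]  0  ''
   8  s[14:],s[6:]  1  'd'
   9  s[6:],s[5:]  0  ''
  10  s[5:],s[2:]  0  ''
  11  s[2:],s[13:]  1  'f'
  12  s[13:],s[1:]  1  'f'
  13  s[1:],s[17:]  1  'f'
  14  s[17:],s[7:]  2  'fg'
  15  s[7:],s[18:]  0  ''
  16  s[18:],s[8:]  1  'g'
  17  s[8:],s[16:]  1  'g'
  18  s[16:],s[11:]  0  ''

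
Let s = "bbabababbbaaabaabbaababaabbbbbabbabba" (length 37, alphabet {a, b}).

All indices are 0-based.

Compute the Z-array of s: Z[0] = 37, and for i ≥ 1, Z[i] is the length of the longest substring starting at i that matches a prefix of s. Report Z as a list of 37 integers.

Z[0]=37
i=1: fresh scan; Z[1]=1 grow→box=[1,2)
i=2: fresh scan; Z[2]=0
i=3: fresh scan; Z[3]=1 grow→box=[3,4)
i=4: fresh scan; Z[4]=0
i=5: fresh scan; Z[5]=1 grow→box=[5,6)
i=6: fresh scan; Z[6]=0
i=7: fresh scan; Z[7]=2 grow→box=[7,9)
i=8: min(r-i=1, Z[1]=1)=1; Z[8]=3 grow→box=[8,11)
i=9: min(r-i=2, Z[1]=1)=1; Z[9]=1
i=10: min(r-i=1, Z[2]=0)=0; Z[10]=0
i=11: fresh scan; Z[11]=0
i=12: fresh scan; Z[12]=0
i=13: fresh scan; Z[13]=1 grow→box=[13,14)
i=14: fresh scan; Z[14]=0
i=15: fresh scan; Z[15]=0
i=16: fresh scan; Z[16]=3 grow→box=[16,19)
i=17: min(r-i=2, Z[1]=1)=1; Z[17]=1
i=18: min(r-i=1, Z[2]=0)=0; Z[18]=0
i=19: fresh scan; Z[19]=0
i=20: fresh scan; Z[20]=1 grow→box=[20,21)
i=21: fresh scan; Z[21]=0
i=22: fresh scan; Z[22]=1 grow→box=[22,23)
i=23: fresh scan; Z[23]=0
i=24: fresh scan; Z[24]=0
i=25: fresh scan; Z[25]=2 grow→box=[25,27)
i=26: min(r-i=1, Z[1]=1)=1; Z[26]=2 grow→box=[26,28)
i=27: min(r-i=1, Z[1]=1)=1; Z[27]=2 grow→box=[27,29)
i=28: min(r-i=1, Z[1]=1)=1; Z[28]=4 grow→box=[28,32)
i=29: min(r-i=3, Z[1]=1)=1; Z[29]=1
i=30: min(r-i=2, Z[2]=0)=0; Z[30]=0
i=31: min(r-i=1, Z[3]=1)=1; Z[31]=4 grow→box=[31,35)
i=32: min(r-i=3, Z[1]=1)=1; Z[32]=1
i=33: min(r-i=2, Z[2]=0)=0; Z[33]=0
i=34: min(r-i=1, Z[3]=1)=1; Z[34]=3 grow→box=[34,37)
i=35: min(r-i=2, Z[1]=1)=1; Z[35]=1
i=36: min(r-i=1, Z[2]=0)=0; Z[36]=0

[37, 1, 0, 1, 0, 1, 0, 2, 3, 1, 0, 0, 0, 1, 0, 0, 3, 1, 0, 0, 1, 0, 1, 0, 0, 2, 2, 2, 4, 1, 0, 4, 1, 0, 3, 1, 0]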